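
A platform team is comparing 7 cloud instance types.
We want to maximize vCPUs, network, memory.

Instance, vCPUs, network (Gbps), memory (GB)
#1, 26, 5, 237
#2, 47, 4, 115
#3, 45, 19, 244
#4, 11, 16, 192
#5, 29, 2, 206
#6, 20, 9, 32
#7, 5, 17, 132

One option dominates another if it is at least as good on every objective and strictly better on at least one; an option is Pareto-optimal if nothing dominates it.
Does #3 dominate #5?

#3 vs #5: vCPUs 45≥29, network 19≥2, memory 244≥206 — #3 is at least as good on every objective with at least one strict improvement.

Yes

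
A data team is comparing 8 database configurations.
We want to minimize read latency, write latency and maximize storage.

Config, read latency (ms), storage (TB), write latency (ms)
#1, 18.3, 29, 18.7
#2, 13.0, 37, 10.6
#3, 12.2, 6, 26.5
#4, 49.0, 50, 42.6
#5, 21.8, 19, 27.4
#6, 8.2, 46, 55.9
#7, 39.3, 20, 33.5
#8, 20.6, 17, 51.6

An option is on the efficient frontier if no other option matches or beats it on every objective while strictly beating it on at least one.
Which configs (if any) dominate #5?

#1, #2

#1: read latency 18.3≤21.8, storage 29≥19, write latency 18.7≤27.4 — dominates #5.
#2: read latency 13.0≤21.8, storage 37≥19, write latency 10.6≤27.4 — dominates #5.
Others (#3, #4, #6, #7, #8) are each worse than #5 on at least one objective.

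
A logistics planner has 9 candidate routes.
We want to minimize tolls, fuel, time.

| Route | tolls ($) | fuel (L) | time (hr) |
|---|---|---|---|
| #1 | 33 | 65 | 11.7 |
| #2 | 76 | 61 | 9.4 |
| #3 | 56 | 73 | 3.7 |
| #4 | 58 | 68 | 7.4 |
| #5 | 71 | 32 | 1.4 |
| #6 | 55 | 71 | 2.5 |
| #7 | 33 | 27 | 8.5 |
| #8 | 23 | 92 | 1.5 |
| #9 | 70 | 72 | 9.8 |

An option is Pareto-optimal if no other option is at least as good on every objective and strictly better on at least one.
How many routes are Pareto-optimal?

5

#1: dominated by #7 (tolls 33≤33, fuel 27≤65, time 8.5≤11.7).
#2: dominated by #5 (tolls 71≤76, fuel 32≤61, time 1.4≤9.4).
#3: dominated by #6 (tolls 55≤56, fuel 71≤73, time 2.5≤3.7).
#4: not dominated.
#5: not dominated (best time).
#6: not dominated.
#7: not dominated (best fuel).
#8: not dominated (best tolls).
#9: dominated by #4 (tolls 58≤70, fuel 68≤72, time 7.4≤9.8).
Pareto-optimal: #4, #5, #6, #7, #8 → 5.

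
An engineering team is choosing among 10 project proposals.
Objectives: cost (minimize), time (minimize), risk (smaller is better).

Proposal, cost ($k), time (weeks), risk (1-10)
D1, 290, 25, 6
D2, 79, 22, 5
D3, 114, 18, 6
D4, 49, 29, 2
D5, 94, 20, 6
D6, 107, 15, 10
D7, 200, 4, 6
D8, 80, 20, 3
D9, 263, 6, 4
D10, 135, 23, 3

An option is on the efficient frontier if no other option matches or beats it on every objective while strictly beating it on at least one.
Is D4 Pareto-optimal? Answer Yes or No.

D1: worse on cost (290 vs 49).
D2: worse on cost (79 vs 49).
D3: worse on cost (114 vs 49).
D5: worse on cost (94 vs 49).
D6: worse on cost (107 vs 49).
D7: worse on cost (200 vs 49).
D8: worse on cost (80 vs 49).
D9: worse on cost (263 vs 49).
D10: worse on cost (135 vs 49).
No option is at least as good as D4 on every objective and strictly better on one.

Yes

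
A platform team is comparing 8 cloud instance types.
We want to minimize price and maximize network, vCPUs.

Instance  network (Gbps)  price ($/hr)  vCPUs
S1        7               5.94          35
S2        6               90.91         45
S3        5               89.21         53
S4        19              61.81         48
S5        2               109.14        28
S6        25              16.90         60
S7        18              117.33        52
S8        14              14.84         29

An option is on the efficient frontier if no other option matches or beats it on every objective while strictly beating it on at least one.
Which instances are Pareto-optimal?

S1, S6, S8

S1: not dominated (best price).
S2: dominated by S4 (network 19≥6, price 61.81≤90.91, vCPUs 48≥45).
S3: dominated by S6 (network 25≥5, price 16.90≤89.21, vCPUs 60≥53).
S4: dominated by S6 (network 25≥19, price 16.90≤61.81, vCPUs 60≥48).
S5: dominated by S1 (network 7≥2, price 5.94≤109.14, vCPUs 35≥28).
S6: not dominated (best network).
S7: dominated by S6 (network 25≥18, price 16.90≤117.33, vCPUs 60≥52).
S8: not dominated.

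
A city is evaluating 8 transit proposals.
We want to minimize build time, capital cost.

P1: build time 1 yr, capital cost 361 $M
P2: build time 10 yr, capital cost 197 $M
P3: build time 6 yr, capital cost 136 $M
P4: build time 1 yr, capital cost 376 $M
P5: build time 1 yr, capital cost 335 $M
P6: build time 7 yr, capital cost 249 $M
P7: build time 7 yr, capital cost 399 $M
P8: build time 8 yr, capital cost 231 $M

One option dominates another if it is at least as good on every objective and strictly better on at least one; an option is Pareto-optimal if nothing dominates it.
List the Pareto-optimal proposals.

P1: dominated by P5 (build time 1≤1, capital cost 335≤361).
P2: dominated by P3 (build time 6≤10, capital cost 136≤197).
P3: not dominated (best capital cost).
P4: dominated by P1 (build time 1≤1, capital cost 361≤376).
P5: not dominated.
P6: dominated by P3 (build time 6≤7, capital cost 136≤249).
P7: dominated by P1 (build time 1≤7, capital cost 361≤399).
P8: dominated by P3 (build time 6≤8, capital cost 136≤231).

P3, P5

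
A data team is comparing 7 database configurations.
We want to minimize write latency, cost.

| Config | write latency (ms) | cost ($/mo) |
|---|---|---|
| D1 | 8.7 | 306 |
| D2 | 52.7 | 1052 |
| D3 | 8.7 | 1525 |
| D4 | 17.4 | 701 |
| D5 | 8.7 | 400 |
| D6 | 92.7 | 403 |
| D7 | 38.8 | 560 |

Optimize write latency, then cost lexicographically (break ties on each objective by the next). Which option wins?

D1

First minimize write latency: best is 8.7, kept {D1, D3, D5}.
Then minimize cost: best is 306, kept {D1}.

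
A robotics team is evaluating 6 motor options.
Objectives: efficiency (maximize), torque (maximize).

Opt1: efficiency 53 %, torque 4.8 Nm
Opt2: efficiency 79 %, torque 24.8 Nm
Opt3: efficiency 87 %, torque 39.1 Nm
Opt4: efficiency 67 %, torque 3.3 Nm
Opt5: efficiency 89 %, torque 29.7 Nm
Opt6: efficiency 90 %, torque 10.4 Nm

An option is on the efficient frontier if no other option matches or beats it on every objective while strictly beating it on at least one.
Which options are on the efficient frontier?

Opt3, Opt5, Opt6

Opt1: dominated by Opt2 (efficiency 79≥53, torque 24.8≥4.8).
Opt2: dominated by Opt3 (efficiency 87≥79, torque 39.1≥24.8).
Opt3: not dominated (best torque).
Opt4: dominated by Opt2 (efficiency 79≥67, torque 24.8≥3.3).
Opt5: not dominated.
Opt6: not dominated (best efficiency).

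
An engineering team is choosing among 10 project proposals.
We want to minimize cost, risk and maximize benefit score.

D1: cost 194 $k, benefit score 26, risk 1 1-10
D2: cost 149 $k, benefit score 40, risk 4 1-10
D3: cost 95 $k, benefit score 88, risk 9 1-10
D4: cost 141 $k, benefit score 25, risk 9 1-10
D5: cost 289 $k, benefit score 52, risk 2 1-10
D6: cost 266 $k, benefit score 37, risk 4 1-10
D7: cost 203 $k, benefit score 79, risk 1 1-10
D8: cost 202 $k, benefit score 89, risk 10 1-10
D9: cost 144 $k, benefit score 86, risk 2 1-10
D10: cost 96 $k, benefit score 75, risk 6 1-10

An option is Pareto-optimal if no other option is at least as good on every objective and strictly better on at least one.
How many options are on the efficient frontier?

D1: not dominated.
D2: dominated by D9 (cost 144≤149, benefit score 86≥40, risk 2≤4).
D3: not dominated (best cost).
D4: dominated by D3 (cost 95≤141, benefit score 88≥25, risk 9≤9).
D5: dominated by D7 (cost 203≤289, benefit score 79≥52, risk 1≤2).
D6: dominated by D2 (cost 149≤266, benefit score 40≥37, risk 4≤4).
D7: not dominated.
D8: not dominated (best benefit score).
D9: not dominated.
D10: not dominated.
Pareto-optimal: D1, D3, D7, D8, D9, D10 → 6.

6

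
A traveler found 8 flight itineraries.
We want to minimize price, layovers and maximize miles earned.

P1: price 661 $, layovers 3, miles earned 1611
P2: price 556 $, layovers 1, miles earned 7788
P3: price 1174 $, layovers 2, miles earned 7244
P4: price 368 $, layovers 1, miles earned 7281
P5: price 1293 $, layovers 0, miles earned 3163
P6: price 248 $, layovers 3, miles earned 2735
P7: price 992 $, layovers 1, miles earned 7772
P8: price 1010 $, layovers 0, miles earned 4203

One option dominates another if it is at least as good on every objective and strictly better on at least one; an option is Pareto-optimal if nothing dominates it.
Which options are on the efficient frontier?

P1: dominated by P2 (price 556≤661, layovers 1≤3, miles earned 7788≥1611).
P2: not dominated (best miles earned).
P3: dominated by P2 (price 556≤1174, layovers 1≤2, miles earned 7788≥7244).
P4: not dominated.
P5: dominated by P8 (price 1010≤1293, layovers 0≤0, miles earned 4203≥3163).
P6: not dominated (best price).
P7: dominated by P2 (price 556≤992, layovers 1≤1, miles earned 7788≥7772).
P8: not dominated.

P2, P4, P6, P8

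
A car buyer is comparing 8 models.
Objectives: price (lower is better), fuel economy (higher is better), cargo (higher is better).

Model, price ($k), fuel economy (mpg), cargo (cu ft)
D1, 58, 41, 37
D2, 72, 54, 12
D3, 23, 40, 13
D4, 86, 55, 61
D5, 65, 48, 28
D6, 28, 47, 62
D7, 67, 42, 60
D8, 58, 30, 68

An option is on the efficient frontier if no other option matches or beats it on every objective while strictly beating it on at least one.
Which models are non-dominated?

D1: dominated by D6 (price 28≤58, fuel economy 47≥41, cargo 62≥37).
D2: not dominated.
D3: not dominated (best price).
D4: not dominated (best fuel economy).
D5: not dominated.
D6: not dominated.
D7: dominated by D6 (price 28≤67, fuel economy 47≥42, cargo 62≥60).
D8: not dominated (best cargo).

D2, D3, D4, D5, D6, D8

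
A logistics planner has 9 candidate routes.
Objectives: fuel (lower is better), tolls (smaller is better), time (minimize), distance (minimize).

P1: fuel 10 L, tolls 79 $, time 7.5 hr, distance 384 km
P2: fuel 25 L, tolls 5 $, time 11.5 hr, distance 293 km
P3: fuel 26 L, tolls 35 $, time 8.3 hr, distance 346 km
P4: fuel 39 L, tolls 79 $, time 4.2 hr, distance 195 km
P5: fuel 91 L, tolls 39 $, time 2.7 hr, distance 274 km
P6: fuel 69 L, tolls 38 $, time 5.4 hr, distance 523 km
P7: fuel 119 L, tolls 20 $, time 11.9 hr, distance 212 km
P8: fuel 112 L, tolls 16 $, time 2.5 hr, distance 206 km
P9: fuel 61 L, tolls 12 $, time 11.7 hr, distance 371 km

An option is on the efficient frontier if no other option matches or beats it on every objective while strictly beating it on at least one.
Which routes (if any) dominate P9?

P2: fuel 25≤61, tolls 5≤12, time 11.5≤11.7, distance 293≤371 — dominates P9.
Others (P1, P3, P4, P5, P6, P7, P8) are each worse than P9 on at least one objective.

P2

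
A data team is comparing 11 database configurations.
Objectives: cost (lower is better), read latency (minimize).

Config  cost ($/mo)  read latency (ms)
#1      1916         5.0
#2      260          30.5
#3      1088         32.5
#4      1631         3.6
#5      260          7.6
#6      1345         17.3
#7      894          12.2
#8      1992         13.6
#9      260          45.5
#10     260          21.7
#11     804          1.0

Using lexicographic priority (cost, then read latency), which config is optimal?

#5

First minimize cost: best is 260, kept {#2, #5, #9, #10}.
Then minimize read latency: best is 7.6, kept {#5}.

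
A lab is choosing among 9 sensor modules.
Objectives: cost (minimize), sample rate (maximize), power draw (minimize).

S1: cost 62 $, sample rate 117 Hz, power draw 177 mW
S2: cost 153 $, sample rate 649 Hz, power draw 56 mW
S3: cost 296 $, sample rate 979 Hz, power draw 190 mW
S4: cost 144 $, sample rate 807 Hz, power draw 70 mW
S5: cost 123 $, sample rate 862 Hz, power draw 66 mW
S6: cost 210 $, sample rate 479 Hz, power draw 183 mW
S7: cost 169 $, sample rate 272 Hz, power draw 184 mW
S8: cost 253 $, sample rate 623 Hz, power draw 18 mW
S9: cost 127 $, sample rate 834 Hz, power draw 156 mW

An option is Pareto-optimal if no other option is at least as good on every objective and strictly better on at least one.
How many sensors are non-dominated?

S1: not dominated (best cost).
S2: not dominated.
S3: not dominated (best sample rate).
S4: dominated by S5 (cost 123≤144, sample rate 862≥807, power draw 66≤70).
S5: not dominated.
S6: dominated by S2 (cost 153≤210, sample rate 649≥479, power draw 56≤183).
S7: dominated by S2 (cost 153≤169, sample rate 649≥272, power draw 56≤184).
S8: not dominated (best power draw).
S9: dominated by S5 (cost 123≤127, sample rate 862≥834, power draw 66≤156).
Pareto-optimal: S1, S2, S3, S5, S8 → 5.

5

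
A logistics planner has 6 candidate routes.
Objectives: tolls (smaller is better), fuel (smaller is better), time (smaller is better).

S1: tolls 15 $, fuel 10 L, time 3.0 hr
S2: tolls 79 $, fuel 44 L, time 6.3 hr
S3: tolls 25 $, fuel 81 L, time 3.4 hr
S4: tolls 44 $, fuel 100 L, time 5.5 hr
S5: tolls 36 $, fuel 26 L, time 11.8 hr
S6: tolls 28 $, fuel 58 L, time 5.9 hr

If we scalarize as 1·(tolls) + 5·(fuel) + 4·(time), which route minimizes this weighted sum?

S1

S1: 1·15 + 5·10 + 4·3.0 = 77.0
S2: 1·79 + 5·44 + 4·6.3 = 324.2
S3: 1·25 + 5·81 + 4·3.4 = 443.6
S4: 1·44 + 5·100 + 4·5.5 = 566.0
S5: 1·36 + 5·26 + 4·11.8 = 213.2
S6: 1·28 + 5·58 + 4·5.9 = 341.6
Lowest: S1 at 77.0.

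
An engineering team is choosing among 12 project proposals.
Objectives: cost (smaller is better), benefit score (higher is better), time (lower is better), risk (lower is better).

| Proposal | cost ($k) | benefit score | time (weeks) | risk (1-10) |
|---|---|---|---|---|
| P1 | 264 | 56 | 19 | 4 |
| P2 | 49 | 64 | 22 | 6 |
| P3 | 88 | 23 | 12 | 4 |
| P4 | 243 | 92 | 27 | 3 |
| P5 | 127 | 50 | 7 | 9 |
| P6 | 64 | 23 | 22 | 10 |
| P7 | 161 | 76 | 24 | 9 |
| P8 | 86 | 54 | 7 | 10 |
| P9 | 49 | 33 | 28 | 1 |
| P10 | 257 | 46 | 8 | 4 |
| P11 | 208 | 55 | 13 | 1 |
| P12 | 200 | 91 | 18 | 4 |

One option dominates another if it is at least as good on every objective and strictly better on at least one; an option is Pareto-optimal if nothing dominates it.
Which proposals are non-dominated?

P2, P3, P4, P5, P7, P8, P9, P10, P11, P12

P1: dominated by P12 (cost 200≤264, benefit score 91≥56, time 18≤19, risk 4≤4).
P2: not dominated.
P3: not dominated.
P4: not dominated (best benefit score).
P5: not dominated.
P6: dominated by P2 (cost 49≤64, benefit score 64≥23, time 22≤22, risk 6≤10).
P7: not dominated.
P8: not dominated.
P9: not dominated.
P10: not dominated.
P11: not dominated.
P12: not dominated.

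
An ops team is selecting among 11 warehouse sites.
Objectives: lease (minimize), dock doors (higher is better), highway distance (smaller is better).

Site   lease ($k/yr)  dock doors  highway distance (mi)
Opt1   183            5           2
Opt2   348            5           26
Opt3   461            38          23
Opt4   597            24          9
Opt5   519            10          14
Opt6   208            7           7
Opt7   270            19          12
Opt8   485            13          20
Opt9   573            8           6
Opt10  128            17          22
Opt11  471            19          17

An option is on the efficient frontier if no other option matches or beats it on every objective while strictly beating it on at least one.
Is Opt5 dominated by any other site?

Opt7 vs Opt5: lease 270≤519, dock doors 19≥10, highway distance 12≤14 — Opt7 is at least as good on every objective and strictly better on at least one, so Opt7 dominates Opt5.

Yes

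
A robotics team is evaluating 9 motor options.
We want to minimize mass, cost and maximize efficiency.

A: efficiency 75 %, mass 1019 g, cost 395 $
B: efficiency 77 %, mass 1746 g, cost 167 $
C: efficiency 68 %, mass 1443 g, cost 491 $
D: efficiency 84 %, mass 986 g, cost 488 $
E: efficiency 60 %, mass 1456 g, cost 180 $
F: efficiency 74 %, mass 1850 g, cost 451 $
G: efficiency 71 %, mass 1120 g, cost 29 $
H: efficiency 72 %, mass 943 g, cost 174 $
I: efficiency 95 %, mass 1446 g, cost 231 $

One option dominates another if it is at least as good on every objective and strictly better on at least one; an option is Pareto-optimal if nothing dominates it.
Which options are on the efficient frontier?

A, B, D, G, H, I

A: not dominated.
B: not dominated.
C: dominated by A (efficiency 75≥68, mass 1019≤1443, cost 395≤491).
D: not dominated.
E: dominated by G (efficiency 71≥60, mass 1120≤1456, cost 29≤180).
F: dominated by A (efficiency 75≥74, mass 1019≤1850, cost 395≤451).
G: not dominated (best cost).
H: not dominated (best mass).
I: not dominated (best efficiency).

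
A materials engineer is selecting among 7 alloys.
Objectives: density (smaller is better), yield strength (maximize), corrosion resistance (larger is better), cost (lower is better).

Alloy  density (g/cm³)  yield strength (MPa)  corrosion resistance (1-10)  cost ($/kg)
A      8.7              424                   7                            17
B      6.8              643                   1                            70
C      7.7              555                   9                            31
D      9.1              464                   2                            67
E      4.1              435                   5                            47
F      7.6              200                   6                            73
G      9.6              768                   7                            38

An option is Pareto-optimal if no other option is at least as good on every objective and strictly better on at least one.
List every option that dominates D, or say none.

C

C: density 7.7≤9.1, yield strength 555≥464, corrosion resistance 9≥2, cost 31≤67 — dominates D.
Others (A, B, E, F, G) are each worse than D on at least one objective.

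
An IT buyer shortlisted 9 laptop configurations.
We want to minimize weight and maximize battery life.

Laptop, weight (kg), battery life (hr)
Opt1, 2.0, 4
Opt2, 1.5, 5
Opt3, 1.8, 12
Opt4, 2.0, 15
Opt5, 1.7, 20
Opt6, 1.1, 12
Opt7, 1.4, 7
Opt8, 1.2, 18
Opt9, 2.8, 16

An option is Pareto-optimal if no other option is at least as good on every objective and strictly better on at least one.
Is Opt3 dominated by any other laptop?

Yes

Opt5 vs Opt3: weight 1.7≤1.8, battery life 20≥12 — Opt5 is at least as good on every objective and strictly better on at least one, so Opt5 dominates Opt3.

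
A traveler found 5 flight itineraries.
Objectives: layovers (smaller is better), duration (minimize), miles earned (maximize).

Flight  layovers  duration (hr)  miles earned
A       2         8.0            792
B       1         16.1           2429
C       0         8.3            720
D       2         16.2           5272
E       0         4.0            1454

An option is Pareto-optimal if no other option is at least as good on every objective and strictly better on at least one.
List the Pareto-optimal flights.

B, D, E

A: dominated by E (layovers 0≤2, duration 4.0≤8.0, miles earned 1454≥792).
B: not dominated.
C: dominated by E (layovers 0≤0, duration 4.0≤8.3, miles earned 1454≥720).
D: not dominated (best miles earned).
E: not dominated (best duration).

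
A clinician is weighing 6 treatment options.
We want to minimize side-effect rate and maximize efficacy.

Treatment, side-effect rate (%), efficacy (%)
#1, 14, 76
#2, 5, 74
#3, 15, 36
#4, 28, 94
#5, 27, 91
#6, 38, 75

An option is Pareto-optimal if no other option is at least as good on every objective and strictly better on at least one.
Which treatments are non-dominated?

#1, #2, #4, #5

#1: not dominated.
#2: not dominated (best side-effect rate).
#3: dominated by #1 (side-effect rate 14≤15, efficacy 76≥36).
#4: not dominated (best efficacy).
#5: not dominated.
#6: dominated by #1 (side-effect rate 14≤38, efficacy 76≥75).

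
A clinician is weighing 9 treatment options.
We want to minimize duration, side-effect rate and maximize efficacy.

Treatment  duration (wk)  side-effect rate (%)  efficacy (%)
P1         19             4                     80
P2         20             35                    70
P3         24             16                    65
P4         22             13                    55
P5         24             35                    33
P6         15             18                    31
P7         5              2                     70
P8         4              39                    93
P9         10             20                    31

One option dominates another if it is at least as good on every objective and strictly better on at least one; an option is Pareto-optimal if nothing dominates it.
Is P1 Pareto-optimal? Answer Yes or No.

Yes

P2: worse on duration (20 vs 19).
P3: worse on duration (24 vs 19).
P4: worse on duration (22 vs 19).
P5: worse on duration (24 vs 19).
P6: worse on side-effect rate (18 vs 4).
P7: worse on efficacy (70 vs 80).
P8: worse on side-effect rate (39 vs 4).
P9: worse on side-effect rate (20 vs 4).
No option is at least as good as P1 on every objective and strictly better on one.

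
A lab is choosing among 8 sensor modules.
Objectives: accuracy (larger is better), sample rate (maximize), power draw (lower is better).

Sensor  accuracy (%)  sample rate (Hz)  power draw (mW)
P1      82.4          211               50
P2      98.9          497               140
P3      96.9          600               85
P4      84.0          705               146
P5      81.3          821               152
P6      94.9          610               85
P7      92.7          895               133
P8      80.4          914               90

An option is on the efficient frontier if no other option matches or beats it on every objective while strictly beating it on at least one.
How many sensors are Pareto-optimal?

P1: not dominated (best power draw).
P2: not dominated (best accuracy).
P3: not dominated.
P4: dominated by P7 (accuracy 92.7≥84.0, sample rate 895≥705, power draw 133≤146).
P5: dominated by P7 (accuracy 92.7≥81.3, sample rate 895≥821, power draw 133≤152).
P6: not dominated.
P7: not dominated.
P8: not dominated (best sample rate).
Pareto-optimal: P1, P2, P3, P6, P7, P8 → 6.

6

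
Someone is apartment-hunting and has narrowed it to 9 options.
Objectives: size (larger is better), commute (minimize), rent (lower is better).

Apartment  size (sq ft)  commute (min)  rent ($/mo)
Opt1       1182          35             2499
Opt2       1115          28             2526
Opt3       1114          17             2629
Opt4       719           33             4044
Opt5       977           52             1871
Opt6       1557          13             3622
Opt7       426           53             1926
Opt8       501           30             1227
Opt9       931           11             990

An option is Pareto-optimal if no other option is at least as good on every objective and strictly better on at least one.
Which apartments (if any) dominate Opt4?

Opt2: size 1115≥719, commute 28≤33, rent 2526≤4044 — dominates Opt4.
Opt3: size 1114≥719, commute 17≤33, rent 2629≤4044 — dominates Opt4.
Opt6: size 1557≥719, commute 13≤33, rent 3622≤4044 — dominates Opt4.
Opt9: size 931≥719, commute 11≤33, rent 990≤4044 — dominates Opt4.
Others (Opt1, Opt5, Opt7, Opt8) are each worse than Opt4 on at least one objective.

Opt2, Opt3, Opt6, Opt9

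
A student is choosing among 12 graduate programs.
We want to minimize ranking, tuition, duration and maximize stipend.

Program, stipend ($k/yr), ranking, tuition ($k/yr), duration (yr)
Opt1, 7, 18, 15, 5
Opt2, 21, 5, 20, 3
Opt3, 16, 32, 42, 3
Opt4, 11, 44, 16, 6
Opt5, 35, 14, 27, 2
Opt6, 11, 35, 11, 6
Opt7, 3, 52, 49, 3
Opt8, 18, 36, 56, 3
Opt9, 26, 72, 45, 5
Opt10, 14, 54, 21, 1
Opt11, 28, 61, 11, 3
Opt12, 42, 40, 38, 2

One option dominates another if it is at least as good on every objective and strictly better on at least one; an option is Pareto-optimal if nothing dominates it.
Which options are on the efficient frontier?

Opt1, Opt2, Opt5, Opt6, Opt10, Opt11, Opt12

Opt1: not dominated.
Opt2: not dominated (best ranking).
Opt3: dominated by Opt2 (stipend 21≥16, ranking 5≤32, tuition 20≤42, duration 3≤3).
Opt4: dominated by Opt6 (stipend 11≥11, ranking 35≤44, tuition 11≤16, duration 6≤6).
Opt5: not dominated.
Opt6: not dominated.
Opt7: dominated by Opt2 (stipend 21≥3, ranking 5≤52, tuition 20≤49, duration 3≤3).
Opt8: dominated by Opt2 (stipend 21≥18, ranking 5≤36, tuition 20≤56, duration 3≤3).
Opt9: dominated by Opt5 (stipend 35≥26, ranking 14≤72, tuition 27≤45, duration 2≤5).
Opt10: not dominated (best duration).
Opt11: not dominated.
Opt12: not dominated (best stipend).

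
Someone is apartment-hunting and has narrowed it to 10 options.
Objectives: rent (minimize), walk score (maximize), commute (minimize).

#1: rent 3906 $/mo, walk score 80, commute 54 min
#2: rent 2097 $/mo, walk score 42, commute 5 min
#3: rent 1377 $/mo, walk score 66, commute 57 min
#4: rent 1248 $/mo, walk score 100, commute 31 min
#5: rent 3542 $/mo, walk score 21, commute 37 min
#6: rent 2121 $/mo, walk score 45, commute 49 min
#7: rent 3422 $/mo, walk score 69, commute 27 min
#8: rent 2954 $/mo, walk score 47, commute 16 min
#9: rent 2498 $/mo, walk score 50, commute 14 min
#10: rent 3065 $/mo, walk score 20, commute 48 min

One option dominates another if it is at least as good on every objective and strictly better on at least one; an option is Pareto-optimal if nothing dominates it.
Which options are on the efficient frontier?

#2, #4, #7, #9

#1: dominated by #4 (rent 1248≤3906, walk score 100≥80, commute 31≤54).
#2: not dominated (best commute).
#3: dominated by #4 (rent 1248≤1377, walk score 100≥66, commute 31≤57).
#4: not dominated (best rent).
#5: dominated by #2 (rent 2097≤3542, walk score 42≥21, commute 5≤37).
#6: dominated by #4 (rent 1248≤2121, walk score 100≥45, commute 31≤49).
#7: not dominated.
#8: dominated by #9 (rent 2498≤2954, walk score 50≥47, commute 14≤16).
#9: not dominated.
#10: dominated by #2 (rent 2097≤3065, walk score 42≥20, commute 5≤48).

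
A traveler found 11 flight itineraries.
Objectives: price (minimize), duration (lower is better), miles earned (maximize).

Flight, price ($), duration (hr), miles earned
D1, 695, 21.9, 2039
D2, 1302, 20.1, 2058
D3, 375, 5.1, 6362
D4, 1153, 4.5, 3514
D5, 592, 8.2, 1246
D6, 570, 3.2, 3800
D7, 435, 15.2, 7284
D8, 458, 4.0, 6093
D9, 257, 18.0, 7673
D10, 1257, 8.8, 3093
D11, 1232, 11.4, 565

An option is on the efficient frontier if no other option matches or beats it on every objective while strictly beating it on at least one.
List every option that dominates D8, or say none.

none

D1: worse on price (695 vs 458).
D2: worse on price (1302 vs 458).
D3: worse on duration (5.1 vs 4.0).
D4: worse on price (1153 vs 458).
D5: worse on price (592 vs 458).
D6: worse on price (570 vs 458).
D7: worse on duration (15.2 vs 4.0).
D9: worse on duration (18.0 vs 4.0).
D10: worse on price (1257 vs 458).
D11: worse on price (1232 vs 458).
No option dominates D8.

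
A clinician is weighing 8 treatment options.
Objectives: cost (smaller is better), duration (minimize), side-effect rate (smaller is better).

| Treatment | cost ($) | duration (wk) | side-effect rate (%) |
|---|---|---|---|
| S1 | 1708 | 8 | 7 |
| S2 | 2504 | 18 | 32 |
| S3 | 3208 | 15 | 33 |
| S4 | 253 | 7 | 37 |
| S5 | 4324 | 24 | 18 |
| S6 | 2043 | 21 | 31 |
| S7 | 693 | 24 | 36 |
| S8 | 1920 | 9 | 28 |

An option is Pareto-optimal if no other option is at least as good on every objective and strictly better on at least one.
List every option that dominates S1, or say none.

none

S2: worse on cost (2504 vs 1708).
S3: worse on cost (3208 vs 1708).
S4: worse on side-effect rate (37 vs 7).
S5: worse on cost (4324 vs 1708).
S6: worse on cost (2043 vs 1708).
S7: worse on duration (24 vs 8).
S8: worse on cost (1920 vs 1708).
No option dominates S1.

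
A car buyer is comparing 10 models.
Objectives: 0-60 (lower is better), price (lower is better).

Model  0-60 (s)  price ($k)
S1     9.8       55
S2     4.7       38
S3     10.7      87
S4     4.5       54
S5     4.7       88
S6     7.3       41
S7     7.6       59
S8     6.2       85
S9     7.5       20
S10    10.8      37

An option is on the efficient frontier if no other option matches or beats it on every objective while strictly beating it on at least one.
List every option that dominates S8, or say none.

S2, S4

S2: 0-60 4.7≤6.2, price 38≤85 — dominates S8.
S4: 0-60 4.5≤6.2, price 54≤85 — dominates S8.
Others (S1, S3, S5, S6, S7, S9, S10) are each worse than S8 on at least one objective.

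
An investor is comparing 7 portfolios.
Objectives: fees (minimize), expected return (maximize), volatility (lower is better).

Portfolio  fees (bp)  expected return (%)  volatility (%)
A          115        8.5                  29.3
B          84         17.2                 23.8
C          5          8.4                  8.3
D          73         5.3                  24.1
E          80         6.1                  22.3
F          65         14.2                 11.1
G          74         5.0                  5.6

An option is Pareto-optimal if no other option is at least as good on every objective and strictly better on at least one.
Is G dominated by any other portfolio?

No

A: worse on fees (115 vs 74).
B: worse on fees (84 vs 74).
C: worse on volatility (8.3 vs 5.6).
D: worse on volatility (24.1 vs 5.6).
E: worse on fees (80 vs 74).
F: worse on volatility (11.1 vs 5.6).
No option is at least as good as G on every objective and strictly better on one.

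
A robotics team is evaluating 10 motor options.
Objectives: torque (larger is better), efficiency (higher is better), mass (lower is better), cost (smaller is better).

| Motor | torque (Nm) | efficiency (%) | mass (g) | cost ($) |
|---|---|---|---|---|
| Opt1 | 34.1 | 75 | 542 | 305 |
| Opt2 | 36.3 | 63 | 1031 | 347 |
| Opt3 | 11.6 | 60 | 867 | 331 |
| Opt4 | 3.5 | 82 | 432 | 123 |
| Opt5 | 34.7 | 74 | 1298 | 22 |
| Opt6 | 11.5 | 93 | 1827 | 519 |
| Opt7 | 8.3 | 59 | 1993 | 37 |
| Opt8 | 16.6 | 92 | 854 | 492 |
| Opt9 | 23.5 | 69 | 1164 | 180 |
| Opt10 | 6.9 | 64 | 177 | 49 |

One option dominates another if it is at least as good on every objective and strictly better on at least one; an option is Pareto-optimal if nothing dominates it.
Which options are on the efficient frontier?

Opt1: not dominated.
Opt2: not dominated (best torque).
Opt3: dominated by Opt1 (torque 34.1≥11.6, efficiency 75≥60, mass 542≤867, cost 305≤331).
Opt4: not dominated.
Opt5: not dominated (best cost).
Opt6: not dominated (best efficiency).
Opt7: dominated by Opt5 (torque 34.7≥8.3, efficiency 74≥59, mass 1298≤1993, cost 22≤37).
Opt8: not dominated.
Opt9: not dominated.
Opt10: not dominated (best mass).

Opt1, Opt2, Opt4, Opt5, Opt6, Opt8, Opt9, Opt10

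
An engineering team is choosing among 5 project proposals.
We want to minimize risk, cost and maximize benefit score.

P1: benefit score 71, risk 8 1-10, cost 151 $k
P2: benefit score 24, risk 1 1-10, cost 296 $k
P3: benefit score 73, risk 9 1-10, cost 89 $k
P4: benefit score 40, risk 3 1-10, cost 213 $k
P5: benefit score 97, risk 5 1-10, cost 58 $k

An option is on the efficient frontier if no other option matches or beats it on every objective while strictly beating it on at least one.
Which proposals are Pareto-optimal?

P1: dominated by P5 (benefit score 97≥71, risk 5≤8, cost 58≤151).
P2: not dominated (best risk).
P3: dominated by P5 (benefit score 97≥73, risk 5≤9, cost 58≤89).
P4: not dominated.
P5: not dominated (best benefit score).

P2, P4, P5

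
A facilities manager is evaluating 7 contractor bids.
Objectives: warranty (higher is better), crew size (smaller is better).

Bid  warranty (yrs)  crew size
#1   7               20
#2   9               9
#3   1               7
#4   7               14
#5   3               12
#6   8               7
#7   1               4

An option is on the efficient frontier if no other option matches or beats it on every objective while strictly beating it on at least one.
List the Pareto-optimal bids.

#2, #6, #7

#1: dominated by #2 (warranty 9≥7, crew size 9≤20).
#2: not dominated (best warranty).
#3: dominated by #6 (warranty 8≥1, crew size 7≤7).
#4: dominated by #2 (warranty 9≥7, crew size 9≤14).
#5: dominated by #2 (warranty 9≥3, crew size 9≤12).
#6: not dominated.
#7: not dominated (best crew size).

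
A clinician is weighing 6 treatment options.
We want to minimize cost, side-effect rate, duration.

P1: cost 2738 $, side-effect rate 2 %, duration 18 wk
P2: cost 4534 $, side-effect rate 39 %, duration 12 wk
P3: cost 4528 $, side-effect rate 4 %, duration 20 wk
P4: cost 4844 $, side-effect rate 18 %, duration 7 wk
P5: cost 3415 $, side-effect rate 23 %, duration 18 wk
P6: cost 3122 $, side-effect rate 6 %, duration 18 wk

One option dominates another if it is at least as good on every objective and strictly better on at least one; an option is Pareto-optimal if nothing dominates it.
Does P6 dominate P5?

P6 vs P5: cost 3122≤3415, side-effect rate 6≤23, duration 18≤18 — P6 is at least as good on every objective with at least one strict improvement.

Yes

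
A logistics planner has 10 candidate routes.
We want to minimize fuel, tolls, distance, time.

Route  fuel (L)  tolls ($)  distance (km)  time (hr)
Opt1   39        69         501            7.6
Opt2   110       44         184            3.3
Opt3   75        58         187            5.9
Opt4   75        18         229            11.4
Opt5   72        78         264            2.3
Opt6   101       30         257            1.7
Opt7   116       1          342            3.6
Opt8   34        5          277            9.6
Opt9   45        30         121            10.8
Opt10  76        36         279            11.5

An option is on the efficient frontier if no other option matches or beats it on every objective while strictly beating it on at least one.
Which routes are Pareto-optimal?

Opt1, Opt2, Opt3, Opt4, Opt5, Opt6, Opt7, Opt8, Opt9

Opt1: not dominated.
Opt2: not dominated.
Opt3: not dominated.
Opt4: not dominated.
Opt5: not dominated.
Opt6: not dominated (best time).
Opt7: not dominated (best tolls).
Opt8: not dominated (best fuel).
Opt9: not dominated (best distance).
Opt10: dominated by Opt4 (fuel 75≤76, tolls 18≤36, distance 229≤279, time 11.4≤11.5).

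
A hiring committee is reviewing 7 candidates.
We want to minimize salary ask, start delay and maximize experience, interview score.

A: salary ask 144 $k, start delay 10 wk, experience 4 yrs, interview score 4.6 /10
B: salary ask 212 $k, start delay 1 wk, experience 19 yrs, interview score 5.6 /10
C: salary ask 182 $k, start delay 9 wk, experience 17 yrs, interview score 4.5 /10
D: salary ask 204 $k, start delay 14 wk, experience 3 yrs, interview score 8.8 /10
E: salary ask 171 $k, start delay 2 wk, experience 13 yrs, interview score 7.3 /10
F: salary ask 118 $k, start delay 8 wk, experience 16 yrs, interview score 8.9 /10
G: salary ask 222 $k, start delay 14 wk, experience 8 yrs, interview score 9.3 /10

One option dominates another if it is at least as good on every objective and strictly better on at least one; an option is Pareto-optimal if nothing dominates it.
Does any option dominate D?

F vs D: salary ask 118≤204, start delay 8≤14, experience 16≥3, interview score 8.9≥8.8 — F is at least as good on every objective and strictly better on at least one, so F dominates D.

Yes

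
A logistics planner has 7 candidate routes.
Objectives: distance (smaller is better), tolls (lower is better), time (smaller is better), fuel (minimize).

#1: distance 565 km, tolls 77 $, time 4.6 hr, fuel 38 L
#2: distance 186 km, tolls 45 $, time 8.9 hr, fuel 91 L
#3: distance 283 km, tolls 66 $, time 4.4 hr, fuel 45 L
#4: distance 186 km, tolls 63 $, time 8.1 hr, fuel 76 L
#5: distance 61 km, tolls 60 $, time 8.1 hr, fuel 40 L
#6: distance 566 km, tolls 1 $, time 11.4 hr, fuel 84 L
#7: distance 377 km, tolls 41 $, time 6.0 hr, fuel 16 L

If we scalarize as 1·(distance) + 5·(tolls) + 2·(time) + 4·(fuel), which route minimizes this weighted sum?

#5

#1: 1·565 + 5·77 + 2·4.6 + 4·38 = 1111.2
#2: 1·186 + 5·45 + 2·8.9 + 4·91 = 792.8
#3: 1·283 + 5·66 + 2·4.4 + 4·45 = 801.8
#4: 1·186 + 5·63 + 2·8.1 + 4·76 = 821.2
#5: 1·61 + 5·60 + 2·8.1 + 4·40 = 537.2
#6: 1·566 + 5·1 + 2·11.4 + 4·84 = 929.8
#7: 1·377 + 5·41 + 2·6.0 + 4·16 = 658.0
Lowest: #5 at 537.2.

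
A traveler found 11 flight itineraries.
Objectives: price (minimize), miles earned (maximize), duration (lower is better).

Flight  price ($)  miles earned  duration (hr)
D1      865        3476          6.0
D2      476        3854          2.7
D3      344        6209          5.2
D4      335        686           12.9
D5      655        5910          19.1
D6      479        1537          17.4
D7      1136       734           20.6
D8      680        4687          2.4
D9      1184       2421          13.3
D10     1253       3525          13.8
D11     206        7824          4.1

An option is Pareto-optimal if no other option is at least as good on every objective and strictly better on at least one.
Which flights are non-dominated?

D1: dominated by D2 (price 476≤865, miles earned 3854≥3476, duration 2.7≤6.0).
D2: not dominated.
D3: dominated by D11 (price 206≤344, miles earned 7824≥6209, duration 4.1≤5.2).
D4: dominated by D11 (price 206≤335, miles earned 7824≥686, duration 4.1≤12.9).
D5: dominated by D3 (price 344≤655, miles earned 6209≥5910, duration 5.2≤19.1).
D6: dominated by D2 (price 476≤479, miles earned 3854≥1537, duration 2.7≤17.4).
D7: dominated by D1 (price 865≤1136, miles earned 3476≥734, duration 6.0≤20.6).
D8: not dominated (best duration).
D9: dominated by D1 (price 865≤1184, miles earned 3476≥2421, duration 6.0≤13.3).
D10: dominated by D2 (price 476≤1253, miles earned 3854≥3525, duration 2.7≤13.8).
D11: not dominated (best price).

D2, D8, D11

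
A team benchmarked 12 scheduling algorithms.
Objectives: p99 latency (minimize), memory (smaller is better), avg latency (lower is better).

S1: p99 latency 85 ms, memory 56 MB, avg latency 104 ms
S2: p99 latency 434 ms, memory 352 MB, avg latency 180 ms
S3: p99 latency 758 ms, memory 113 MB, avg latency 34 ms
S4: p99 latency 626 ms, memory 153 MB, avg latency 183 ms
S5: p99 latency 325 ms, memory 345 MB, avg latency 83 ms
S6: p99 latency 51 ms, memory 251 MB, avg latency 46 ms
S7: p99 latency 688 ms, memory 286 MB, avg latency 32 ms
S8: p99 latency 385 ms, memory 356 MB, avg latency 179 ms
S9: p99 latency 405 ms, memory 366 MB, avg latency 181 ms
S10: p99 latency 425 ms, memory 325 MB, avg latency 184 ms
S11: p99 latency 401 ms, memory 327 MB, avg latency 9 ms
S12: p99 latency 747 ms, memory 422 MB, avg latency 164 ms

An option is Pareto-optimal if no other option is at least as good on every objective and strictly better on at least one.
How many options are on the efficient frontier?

5

S1: not dominated (best memory).
S2: dominated by S1 (p99 latency 85≤434, memory 56≤352, avg latency 104≤180).
S3: not dominated.
S4: dominated by S1 (p99 latency 85≤626, memory 56≤153, avg latency 104≤183).
S5: dominated by S6 (p99 latency 51≤325, memory 251≤345, avg latency 46≤83).
S6: not dominated (best p99 latency).
S7: not dominated.
S8: dominated by S1 (p99 latency 85≤385, memory 56≤356, avg latency 104≤179).
S9: dominated by S1 (p99 latency 85≤405, memory 56≤366, avg latency 104≤181).
S10: dominated by S1 (p99 latency 85≤425, memory 56≤325, avg latency 104≤184).
S11: not dominated (best avg latency).
S12: dominated by S1 (p99 latency 85≤747, memory 56≤422, avg latency 104≤164).
Pareto-optimal: S1, S3, S6, S7, S11 → 5.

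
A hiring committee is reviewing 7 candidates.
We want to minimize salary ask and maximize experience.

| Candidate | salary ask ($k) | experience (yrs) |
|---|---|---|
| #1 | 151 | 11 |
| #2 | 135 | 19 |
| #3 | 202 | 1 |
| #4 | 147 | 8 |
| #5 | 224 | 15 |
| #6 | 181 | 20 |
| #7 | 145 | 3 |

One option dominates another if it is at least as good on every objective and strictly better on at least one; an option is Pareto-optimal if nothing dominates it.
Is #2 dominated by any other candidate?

No

#1: worse on salary ask (151 vs 135).
#3: worse on salary ask (202 vs 135).
#4: worse on salary ask (147 vs 135).
#5: worse on salary ask (224 vs 135).
#6: worse on salary ask (181 vs 135).
#7: worse on salary ask (145 vs 135).
No option is at least as good as #2 on every objective and strictly better on one.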